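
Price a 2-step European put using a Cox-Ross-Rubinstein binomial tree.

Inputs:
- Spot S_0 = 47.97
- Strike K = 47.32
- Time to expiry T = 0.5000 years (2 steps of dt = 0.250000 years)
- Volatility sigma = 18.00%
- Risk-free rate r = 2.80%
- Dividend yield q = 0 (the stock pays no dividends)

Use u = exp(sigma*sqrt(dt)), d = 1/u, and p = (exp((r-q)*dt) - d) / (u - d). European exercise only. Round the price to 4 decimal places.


dt = T/N = 0.250000
u = exp(sigma*sqrt(dt)) = 1.094174; d = 1/u = 0.913931
p = (exp((r-q)*dt) - d) / (u - d) = 0.516488
Discount per step: exp(-r*dt) = 0.993024
Stock lattice S(k, i) with i counting down-moves:
  k=0: S(0,0) = 47.9700
  k=1: S(1,0) = 52.4875; S(1,1) = 43.8413
  k=2: S(2,0) = 57.4305; S(2,1) = 47.9700; S(2,2) = 40.0679
Terminal payoffs V(N, i) = max(K - S_T, 0):
  V(2,0) = 0.000000; V(2,1) = 0.000000; V(2,2) = 7.252088
Backward induction: V(k, i) = exp(-r*dt) * [p * V(k+1, i) + (1-p) * V(k+1, i+1)].
  V(1,0) = exp(-r*dt) * [p*0.000000 + (1-p)*0.000000] = 0.000000
  V(1,1) = exp(-r*dt) * [p*0.000000 + (1-p)*7.252088] = 3.482013
  V(0,0) = exp(-r*dt) * [p*0.000000 + (1-p)*3.482013] = 1.671852

Answer: Price = V(0,0) = 1.6719


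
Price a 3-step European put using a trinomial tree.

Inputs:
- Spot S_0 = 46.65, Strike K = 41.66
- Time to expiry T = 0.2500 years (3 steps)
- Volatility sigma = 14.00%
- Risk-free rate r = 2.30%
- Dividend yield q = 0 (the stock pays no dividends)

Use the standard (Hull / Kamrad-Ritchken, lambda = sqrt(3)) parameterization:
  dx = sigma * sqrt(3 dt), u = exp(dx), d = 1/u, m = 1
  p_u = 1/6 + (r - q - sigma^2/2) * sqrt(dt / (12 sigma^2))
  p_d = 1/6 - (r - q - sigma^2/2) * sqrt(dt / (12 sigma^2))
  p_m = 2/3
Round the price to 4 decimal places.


dt = T/N = 0.083333; dx = sigma*sqrt(3*dt) = 0.070000
u = exp(dx) = 1.072508; d = 1/u = 0.932394
p_u = 0.174524, p_m = 0.666667, p_d = 0.158810
Discount per step: exp(-r*dt) = 0.998085
Stock lattice S(k, j) with j the centered position index:
  k=0: S(0,+0) = 46.6500
  k=1: S(1,-1) = 43.4962; S(1,+0) = 46.6500; S(1,+1) = 50.0325
  k=2: S(2,-2) = 40.5556; S(2,-1) = 43.4962; S(2,+0) = 46.6500; S(2,+1) = 50.0325; S(2,+2) = 53.6603
  k=3: S(3,-3) = 37.8138; S(3,-2) = 40.5556; S(3,-1) = 43.4962; S(3,+0) = 46.6500; S(3,+1) = 50.0325; S(3,+2) = 53.6603; S(3,+3) = 57.5511
Terminal payoffs V(N, j) = max(K - S_T, 0):
  V(3,-3) = 3.846245; V(3,-2) = 1.104438; V(3,-1) = 0.000000; V(3,+0) = 0.000000; V(3,+1) = 0.000000; V(3,+2) = 0.000000; V(3,+3) = 0.000000
Backward induction: V(k, j) = exp(-r*dt) * [p_u * V(k+1, j+1) + p_m * V(k+1, j) + p_d * V(k+1, j-1)]
  V(2,-2) = exp(-r*dt) * [p_u*0.000000 + p_m*1.104438 + p_d*3.846245] = 1.344533
  V(2,-1) = exp(-r*dt) * [p_u*0.000000 + p_m*0.000000 + p_d*1.104438] = 0.175059
  V(2,+0) = exp(-r*dt) * [p_u*0.000000 + p_m*0.000000 + p_d*0.000000] = 0.000000
  V(2,+1) = exp(-r*dt) * [p_u*0.000000 + p_m*0.000000 + p_d*0.000000] = 0.000000
  V(2,+2) = exp(-r*dt) * [p_u*0.000000 + p_m*0.000000 + p_d*0.000000] = 0.000000
  V(1,-1) = exp(-r*dt) * [p_u*0.000000 + p_m*0.175059 + p_d*1.344533] = 0.329599
  V(1,+0) = exp(-r*dt) * [p_u*0.000000 + p_m*0.000000 + p_d*0.175059] = 0.027748
  V(1,+1) = exp(-r*dt) * [p_u*0.000000 + p_m*0.000000 + p_d*0.000000] = 0.000000
  V(0,+0) = exp(-r*dt) * [p_u*0.000000 + p_m*0.027748 + p_d*0.329599] = 0.070706

Answer: Price = V(0,0) = 0.0707


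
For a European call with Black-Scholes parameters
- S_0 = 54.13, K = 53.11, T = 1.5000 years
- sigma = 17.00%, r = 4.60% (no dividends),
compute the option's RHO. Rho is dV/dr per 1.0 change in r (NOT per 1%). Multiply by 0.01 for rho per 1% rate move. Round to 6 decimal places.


d1 = 0.5268724025; d2 = 0.3186657743
phi(d1) = 0.3472411452; exp(-qT) = 1.0000000000; exp(-rT) = 0.9333266801
N(d2) = 0.6250100146
Rho = K*T*exp(-rT)*N(d2) = 53.1100 * 1.5000 * 0.9333266801 * 0.6250100146 = 46.471663

Answer: Rho = 46.471663


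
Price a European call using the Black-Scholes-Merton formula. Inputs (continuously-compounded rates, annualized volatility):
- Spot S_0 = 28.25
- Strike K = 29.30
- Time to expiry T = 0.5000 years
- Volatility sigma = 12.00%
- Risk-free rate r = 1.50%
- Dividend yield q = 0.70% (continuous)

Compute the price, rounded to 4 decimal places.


Answer: Price = 0.5736

Derivation:
d1 = (ln(S/K) + (r - q + 0.5*sigma^2) * T) / (sigma * sqrt(T)) = -0.34051974
d2 = d1 - sigma * sqrt(T) = -0.42537256
exp(-rT) = 0.99252805; exp(-qT) = 0.99650612
C = S_0 * exp(-qT) * N(d1) - K * exp(-rT) * N(d2)
N(d1) = 0.36673258; N(d2) = 0.33528255
C = 28.2500 * 0.99650612 * 0.36673258 - 29.3000 * 0.99252805 * 0.33528255 = 0.5736


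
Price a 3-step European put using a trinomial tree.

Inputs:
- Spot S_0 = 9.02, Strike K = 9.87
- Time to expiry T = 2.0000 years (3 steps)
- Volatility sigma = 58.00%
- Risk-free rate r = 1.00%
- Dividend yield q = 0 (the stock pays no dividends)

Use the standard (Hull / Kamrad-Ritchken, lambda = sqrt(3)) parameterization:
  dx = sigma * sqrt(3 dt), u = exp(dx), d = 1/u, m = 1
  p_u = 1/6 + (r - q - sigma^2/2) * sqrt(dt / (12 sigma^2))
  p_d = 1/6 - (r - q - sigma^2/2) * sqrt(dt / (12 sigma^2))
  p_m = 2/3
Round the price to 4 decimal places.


dt = T/N = 0.666667; dx = sigma*sqrt(3*dt) = 0.820244
u = exp(dx) = 2.271054; d = 1/u = 0.440324
p_u = 0.102377, p_m = 0.666667, p_d = 0.230956
Discount per step: exp(-r*dt) = 0.993356
Stock lattice S(k, j) with j the centered position index:
  k=0: S(0,+0) = 9.0200
  k=1: S(1,-1) = 3.9717; S(1,+0) = 9.0200; S(1,+1) = 20.4849
  k=2: S(2,-2) = 1.7488; S(2,-1) = 3.9717; S(2,+0) = 9.0200; S(2,+1) = 20.4849; S(2,+2) = 46.5223
  k=3: S(3,-3) = 0.7701; S(3,-2) = 1.7488; S(3,-1) = 3.9717; S(3,+0) = 9.0200; S(3,+1) = 20.4849; S(3,+2) = 46.5223; S(3,+3) = 105.6547
Terminal payoffs V(N, j) = max(K - S_T, 0):
  V(3,-3) = 9.099940; V(3,-2) = 8.121153; V(3,-1) = 5.898275; V(3,+0) = 0.850000; V(3,+1) = 0.000000; V(3,+2) = 0.000000; V(3,+3) = 0.000000
Backward induction: V(k, j) = exp(-r*dt) * [p_u * V(k+1, j+1) + p_m * V(k+1, j) + p_d * V(k+1, j-1)]
  V(2,-2) = exp(-r*dt) * [p_u*5.898275 + p_m*8.121153 + p_d*9.099940] = 8.065688
  V(2,-1) = exp(-r*dt) * [p_u*0.850000 + p_m*5.898275 + p_d*8.121153] = 5.855669
  V(2,+0) = exp(-r*dt) * [p_u*0.000000 + p_m*0.850000 + p_d*5.898275] = 1.916095
  V(2,+1) = exp(-r*dt) * [p_u*0.000000 + p_m*0.000000 + p_d*0.850000] = 0.195009
  V(2,+2) = exp(-r*dt) * [p_u*0.000000 + p_m*0.000000 + p_d*0.000000] = 0.000000
  V(1,-1) = exp(-r*dt) * [p_u*1.916095 + p_m*5.855669 + p_d*8.065688] = 5.923146
  V(1,+0) = exp(-r*dt) * [p_u*0.195009 + p_m*1.916095 + p_d*5.855669] = 2.632159
  V(1,+1) = exp(-r*dt) * [p_u*0.000000 + p_m*0.195009 + p_d*1.916095] = 0.568736
  V(0,+0) = exp(-r*dt) * [p_u*0.568736 + p_m*2.632159 + p_d*5.923146] = 3.159851

Answer: Price = V(0,0) = 3.1599


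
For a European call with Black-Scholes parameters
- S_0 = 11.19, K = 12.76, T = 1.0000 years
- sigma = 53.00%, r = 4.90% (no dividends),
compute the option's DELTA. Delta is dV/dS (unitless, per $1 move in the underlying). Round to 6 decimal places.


d1 = 0.1097268762; d2 = -0.4202731238
phi(d1) = 0.3965478648; exp(-qT) = 1.0000000000; exp(-rT) = 0.9521811297
N(d1) = 0.5436870075
Delta = exp(-qT) * N(d1) = 1.0000000000 * 0.5436870075 = 0.543687

Answer: Delta = 0.543687


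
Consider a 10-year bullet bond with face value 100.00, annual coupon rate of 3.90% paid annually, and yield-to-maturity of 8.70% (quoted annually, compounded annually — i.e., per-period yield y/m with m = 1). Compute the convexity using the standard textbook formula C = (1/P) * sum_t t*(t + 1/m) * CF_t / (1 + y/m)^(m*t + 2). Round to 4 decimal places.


Answer: Convexity = 70.0089

Derivation:
Coupon per period c = face * coupon_rate / m = 3.900000
Periods per year m = 1; per-period yield y/m = 0.087000
Number of cashflows N = 10
Cashflows (t years, CF_t, discount factor 1/(1+y/m)^(m*t), PV):
  t = 1.0000: CF_t = 3.900000, DF = 0.919963, PV = 3.587856
  t = 2.0000: CF_t = 3.900000, DF = 0.846332, PV = 3.300696
  t = 3.0000: CF_t = 3.900000, DF = 0.778595, PV = 3.036519
  t = 4.0000: CF_t = 3.900000, DF = 0.716278, PV = 2.793486
  t = 5.0000: CF_t = 3.900000, DF = 0.658950, PV = 2.569904
  t = 6.0000: CF_t = 3.900000, DF = 0.606209, PV = 2.364217
  t = 7.0000: CF_t = 3.900000, DF = 0.557690, PV = 2.174993
  t = 8.0000: CF_t = 3.900000, DF = 0.513055, PV = 2.000913
  t = 9.0000: CF_t = 3.900000, DF = 0.471991, PV = 1.840767
  t = 10.0000: CF_t = 103.900000, DF = 0.434215, PV = 45.114911
Price P = sum_t PV_t = 68.784261
Convexity numerator sum_t t*(t + 1/m) * CF_t / (1+y/m)^(m*t + 2):
  t = 1.0000: term = 6.073038
  t = 2.0000: term = 16.760913
  t = 3.0000: term = 30.838847
  t = 4.0000: term = 47.284341
  t = 5.0000: term = 65.249780
  t = 6.0000: term = 84.038355
  t = 7.0000: term = 103.082926
  t = 8.0000: term = 121.927498
  t = 9.0000: term = 140.211014
  t = 10.0000: term = 4200.042680
Convexity = (1/P) * sum = 4815.509393 / 68.784261 = 70.008884


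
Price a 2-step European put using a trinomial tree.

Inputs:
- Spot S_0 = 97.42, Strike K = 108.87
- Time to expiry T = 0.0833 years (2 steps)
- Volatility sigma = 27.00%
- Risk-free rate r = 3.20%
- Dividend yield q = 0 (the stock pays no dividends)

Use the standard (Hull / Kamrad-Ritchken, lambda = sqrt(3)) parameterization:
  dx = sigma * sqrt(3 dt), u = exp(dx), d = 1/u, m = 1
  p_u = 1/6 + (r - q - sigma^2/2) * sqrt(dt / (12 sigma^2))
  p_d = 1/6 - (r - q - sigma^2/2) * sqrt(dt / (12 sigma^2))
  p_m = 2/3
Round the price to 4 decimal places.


Answer: Price = V(0,0) = 11.4077

Derivation:
dt = T/N = 0.041650; dx = sigma*sqrt(3*dt) = 0.095440
u = exp(dx) = 1.100143; d = 1/u = 0.908973
p_u = 0.165696, p_m = 0.666667, p_d = 0.167638
Discount per step: exp(-r*dt) = 0.998668
Stock lattice S(k, j) with j the centered position index:
  k=0: S(0,+0) = 97.4200
  k=1: S(1,-1) = 88.5521; S(1,+0) = 97.4200; S(1,+1) = 107.1759
  k=2: S(2,-2) = 80.4914; S(2,-1) = 88.5521; S(2,+0) = 97.4200; S(2,+1) = 107.1759; S(2,+2) = 117.9089
Terminal payoffs V(N, j) = max(K - S_T, 0):
  V(2,-2) = 28.378557; V(2,-1) = 20.317889; V(2,+0) = 11.450000; V(2,+1) = 1.694053; V(2,+2) = 0.000000
Backward induction: V(k, j) = exp(-r*dt) * [p_u * V(k+1, j+1) + p_m * V(k+1, j) + p_d * V(k+1, j-1)]
  V(1,-1) = exp(-r*dt) * [p_u*11.450000 + p_m*20.317889 + p_d*28.378557] = 20.172885
  V(1,+0) = exp(-r*dt) * [p_u*1.694053 + p_m*11.450000 + p_d*20.317889] = 11.304996
  V(1,+1) = exp(-r*dt) * [p_u*0.000000 + p_m*1.694053 + p_d*11.450000] = 3.044759
  V(0,+0) = exp(-r*dt) * [p_u*3.044759 + p_m*11.304996 + p_d*20.172885] = 11.407688


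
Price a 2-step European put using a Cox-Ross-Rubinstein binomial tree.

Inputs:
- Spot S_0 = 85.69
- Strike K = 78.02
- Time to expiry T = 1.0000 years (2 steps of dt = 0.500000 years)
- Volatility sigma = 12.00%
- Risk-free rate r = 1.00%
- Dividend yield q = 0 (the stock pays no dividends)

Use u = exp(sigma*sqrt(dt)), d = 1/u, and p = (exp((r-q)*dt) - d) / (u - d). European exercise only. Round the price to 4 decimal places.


Answer: Price = V(0,0) = 1.3656

Derivation:
dt = T/N = 0.500000
u = exp(sigma*sqrt(dt)) = 1.088557; d = 1/u = 0.918647
p = (exp((r-q)*dt) - d) / (u - d) = 0.508301
Discount per step: exp(-r*dt) = 0.995012
Stock lattice S(k, i) with i counting down-moves:
  k=0: S(0,0) = 85.6900
  k=1: S(1,0) = 93.2784; S(1,1) = 78.7189
  k=2: S(2,0) = 101.5389; S(2,1) = 85.6900; S(2,2) = 72.3149
Terminal payoffs V(N, i) = max(K - S_T, 0):
  V(2,0) = 0.000000; V(2,1) = 0.000000; V(2,2) = 5.705077
Backward induction: V(k, i) = exp(-r*dt) * [p * V(k+1, i) + (1-p) * V(k+1, i+1)].
  V(1,0) = exp(-r*dt) * [p*0.000000 + (1-p)*0.000000] = 0.000000
  V(1,1) = exp(-r*dt) * [p*0.000000 + (1-p)*5.705077] = 2.791192
  V(0,0) = exp(-r*dt) * [p*0.000000 + (1-p)*2.791192] = 1.365582


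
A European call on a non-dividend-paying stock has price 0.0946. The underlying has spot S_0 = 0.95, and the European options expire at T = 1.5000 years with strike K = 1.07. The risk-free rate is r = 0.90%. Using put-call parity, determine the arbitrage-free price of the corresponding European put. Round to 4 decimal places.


Put-call parity: C - P = S_0 * exp(-qT) - K * exp(-rT).
S_0 * exp(-qT) = 0.9500 * 1.00000000 = 0.95000000
K * exp(-rT) = 1.0700 * 0.98659072 = 1.05565207
P = C - S*exp(-qT) + K*exp(-rT)
P = 0.0946 - 0.95000000 + 1.05565207 = 0.2003

Answer: Put price = 0.2003


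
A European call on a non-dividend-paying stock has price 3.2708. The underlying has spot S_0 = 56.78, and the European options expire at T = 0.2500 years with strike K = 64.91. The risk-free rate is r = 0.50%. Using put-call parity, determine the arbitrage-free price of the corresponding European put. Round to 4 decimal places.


Put-call parity: C - P = S_0 * exp(-qT) - K * exp(-rT).
S_0 * exp(-qT) = 56.7800 * 1.00000000 = 56.78000000
K * exp(-rT) = 64.9100 * 0.99875078 = 64.82891319
P = C - S*exp(-qT) + K*exp(-rT)
P = 3.2708 - 56.78000000 + 64.82891319 = 11.3197

Answer: Put price = 11.3197


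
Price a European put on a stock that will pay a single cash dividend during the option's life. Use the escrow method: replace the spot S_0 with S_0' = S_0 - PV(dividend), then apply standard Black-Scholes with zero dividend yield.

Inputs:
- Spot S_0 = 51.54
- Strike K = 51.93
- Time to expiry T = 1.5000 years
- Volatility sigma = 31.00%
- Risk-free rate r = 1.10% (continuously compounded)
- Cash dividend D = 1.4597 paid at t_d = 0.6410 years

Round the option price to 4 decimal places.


Answer: Price = 8.1210

Derivation:
PV(D) = D * exp(-r * t_d) = 1.4597 * 0.99297380 = 1.44944386
S_0' = S_0 - PV(D) = 51.5400 - 1.44944386 = 50.09055614
d1 = (ln(S_0'/K) + (r + sigma^2/2)*T) / (sigma*sqrt(T)) = 0.13830618
d2 = d1 - sigma*sqrt(T) = -0.24136473
exp(-rT) = 0.98363538
N(-d1) = 0.44499922; N(-d2) = 0.59536378
P = K * exp(-rT) * N(-d2) - S_0' * N(-d1) = 51.9300 * 0.98363538 * 0.59536378 - 50.09055614 * 0.44499922 = 8.1210


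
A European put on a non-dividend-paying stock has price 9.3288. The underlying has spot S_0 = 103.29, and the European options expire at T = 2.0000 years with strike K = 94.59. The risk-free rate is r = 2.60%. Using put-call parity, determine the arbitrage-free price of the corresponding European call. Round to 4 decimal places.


Put-call parity: C - P = S_0 * exp(-qT) - K * exp(-rT).
S_0 * exp(-qT) = 103.2900 * 1.00000000 = 103.29000000
K * exp(-rT) = 94.5900 * 0.94932887 = 89.79701751
C = P + S*exp(-qT) - K*exp(-rT)
C = 9.3288 + 103.29000000 - 89.79701751 = 22.8218

Answer: Call price = 22.8218


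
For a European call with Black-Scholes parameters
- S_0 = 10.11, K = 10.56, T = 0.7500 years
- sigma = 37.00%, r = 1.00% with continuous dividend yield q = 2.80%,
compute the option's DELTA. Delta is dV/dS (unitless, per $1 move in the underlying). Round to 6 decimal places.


Answer: Delta = 0.482648

Derivation:
d1 = -0.0178221638; d2 = -0.3382515632
phi(d1) = 0.3988789275; exp(-qT) = 0.9792189646; exp(-rT) = 0.9925280548
N(d1) = 0.4928903617
Delta = exp(-qT) * N(d1) = 0.9792189646 * 0.4928903617 = 0.482648


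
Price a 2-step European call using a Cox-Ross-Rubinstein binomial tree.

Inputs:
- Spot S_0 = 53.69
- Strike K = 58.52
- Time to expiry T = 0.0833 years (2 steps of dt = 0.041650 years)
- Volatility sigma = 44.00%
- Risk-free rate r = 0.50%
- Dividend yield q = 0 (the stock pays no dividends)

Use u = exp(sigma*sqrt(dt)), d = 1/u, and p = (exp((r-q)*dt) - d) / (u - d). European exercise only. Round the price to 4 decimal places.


dt = T/N = 0.041650
u = exp(sigma*sqrt(dt)) = 1.093952; d = 1/u = 0.914117
p = (exp((r-q)*dt) - d) / (u - d) = 0.478724
Discount per step: exp(-r*dt) = 0.999792
Stock lattice S(k, i) with i counting down-moves:
  k=0: S(0,0) = 53.6900
  k=1: S(1,0) = 58.7343; S(1,1) = 49.0789
  k=2: S(2,0) = 64.2525; S(2,1) = 53.6900; S(2,2) = 44.8639
Terminal payoffs V(N, i) = max(S_T - K, 0):
  V(2,0) = 5.732465; V(2,1) = 0.000000; V(2,2) = 0.000000
Backward induction: V(k, i) = exp(-r*dt) * [p * V(k+1, i) + (1-p) * V(k+1, i+1)].
  V(1,0) = exp(-r*dt) * [p*5.732465 + (1-p)*0.000000] = 2.743697
  V(1,1) = exp(-r*dt) * [p*0.000000 + (1-p)*0.000000] = 0.000000
  V(0,0) = exp(-r*dt) * [p*2.743697 + (1-p)*0.000000] = 1.313200

Answer: Price = V(0,0) = 1.3132


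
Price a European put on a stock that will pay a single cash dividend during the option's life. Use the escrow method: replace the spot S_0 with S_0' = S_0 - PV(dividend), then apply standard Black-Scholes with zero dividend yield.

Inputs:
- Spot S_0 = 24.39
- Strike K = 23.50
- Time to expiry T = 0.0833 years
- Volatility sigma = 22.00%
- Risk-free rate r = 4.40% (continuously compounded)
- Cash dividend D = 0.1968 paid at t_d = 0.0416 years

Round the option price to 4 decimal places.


PV(D) = D * exp(-r * t_d) = 0.1968 * 0.99817127 = 0.19644011
S_0' = S_0 - PV(D) = 24.3900 - 0.19644011 = 24.19355989
d1 = (ln(S_0'/K) + (r + sigma^2/2)*T) / (sigma*sqrt(T)) = 0.54754963
d2 = d1 - sigma*sqrt(T) = 0.48405380
exp(-rT) = 0.99634151
N(-d1) = 0.29200059; N(-d2) = 0.31417384
P = K * exp(-rT) * N(-d2) - S_0' * N(-d1) = 23.5000 * 0.99634151 * 0.31417384 - 24.19355989 * 0.29200059 = 0.2915

Answer: Price = 0.2915


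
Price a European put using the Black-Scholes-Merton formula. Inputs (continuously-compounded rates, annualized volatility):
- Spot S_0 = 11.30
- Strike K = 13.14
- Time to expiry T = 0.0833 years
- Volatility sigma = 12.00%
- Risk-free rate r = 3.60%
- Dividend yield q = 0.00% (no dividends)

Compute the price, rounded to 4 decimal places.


Answer: Price = 1.8007

Derivation:
d1 = (ln(S/K) + (r - q + 0.5*sigma^2) * T) / (sigma * sqrt(T)) = -4.25187262
d2 = d1 - sigma * sqrt(T) = -4.28650671
exp(-rT) = 0.99700569; exp(-qT) = 1.00000000
P = K * exp(-rT) * N(-d2) - S_0 * exp(-qT) * N(-d1)
N(-d1) = 0.99998940; N(-d2) = 0.99999092
P = 13.1400 * 0.99700569 * 0.99999092 - 11.3000 * 1.00000000 * 0.99998940 = 1.8007


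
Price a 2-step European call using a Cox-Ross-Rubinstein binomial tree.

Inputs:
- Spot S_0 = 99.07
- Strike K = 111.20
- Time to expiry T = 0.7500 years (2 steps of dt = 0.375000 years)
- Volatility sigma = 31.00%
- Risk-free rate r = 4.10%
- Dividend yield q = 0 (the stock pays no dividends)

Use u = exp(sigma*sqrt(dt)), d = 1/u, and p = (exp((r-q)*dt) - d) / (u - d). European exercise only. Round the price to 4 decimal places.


dt = T/N = 0.375000
u = exp(sigma*sqrt(dt)) = 1.209051; d = 1/u = 0.827095
p = (exp((r-q)*dt) - d) / (u - d) = 0.493248
Discount per step: exp(-r*dt) = 0.984743
Stock lattice S(k, i) with i counting down-moves:
  k=0: S(0,0) = 99.0700
  k=1: S(1,0) = 119.7806; S(1,1) = 81.9403
  k=2: S(2,0) = 144.8209; S(2,1) = 99.0700; S(2,2) = 67.7724
Terminal payoffs V(N, i) = max(S_T - K, 0):
  V(2,0) = 33.620867; V(2,1) = 0.000000; V(2,2) = 0.000000
Backward induction: V(k, i) = exp(-r*dt) * [p * V(k+1, i) + (1-p) * V(k+1, i+1)].
  V(1,0) = exp(-r*dt) * [p*33.620867 + (1-p)*0.000000] = 16.330392
  V(1,1) = exp(-r*dt) * [p*0.000000 + (1-p)*0.000000] = 0.000000
  V(0,0) = exp(-r*dt) * [p*16.330392 + (1-p)*0.000000] = 7.932029

Answer: Price = V(0,0) = 7.9320


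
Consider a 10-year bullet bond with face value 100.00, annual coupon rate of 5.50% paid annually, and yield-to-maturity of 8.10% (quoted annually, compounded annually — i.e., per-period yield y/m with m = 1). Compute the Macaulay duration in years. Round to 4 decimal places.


Answer: Macaulay duration = 7.7164 years

Derivation:
Coupon per period c = face * coupon_rate / m = 5.500000
Periods per year m = 1; per-period yield y/m = 0.081000
Number of cashflows N = 10
Cashflows (t years, CF_t, discount factor 1/(1+y/m)^(m*t), PV):
  t = 1.0000: CF_t = 5.500000, DF = 0.925069, PV = 5.087882
  t = 2.0000: CF_t = 5.500000, DF = 0.855753, PV = 4.706643
  t = 3.0000: CF_t = 5.500000, DF = 0.791631, PV = 4.353972
  t = 4.0000: CF_t = 5.500000, DF = 0.732314, PV = 4.027726
  t = 5.0000: CF_t = 5.500000, DF = 0.677441, PV = 3.725926
  t = 6.0000: CF_t = 5.500000, DF = 0.626680, PV = 3.446740
  t = 7.0000: CF_t = 5.500000, DF = 0.579722, PV = 3.188474
  t = 8.0000: CF_t = 5.500000, DF = 0.536284, PV = 2.949559
  t = 9.0000: CF_t = 5.500000, DF = 0.496099, PV = 2.728547
  t = 10.0000: CF_t = 105.500000, DF = 0.458926, PV = 48.416737
Price P = sum_t PV_t = 82.632206
Macaulay numerator sum_t t * PV_t:
  t * PV_t at t = 1.0000: 5.087882
  t * PV_t at t = 2.0000: 9.413287
  t * PV_t at t = 3.0000: 13.061915
  t * PV_t at t = 4.0000: 16.110904
  t * PV_t at t = 5.0000: 18.629630
  t * PV_t at t = 6.0000: 20.680440
  t * PV_t at t = 7.0000: 22.319316
  t * PV_t at t = 8.0000: 23.596475
  t * PV_t at t = 9.0000: 24.556923
  t * PV_t at t = 10.0000: 484.167373
Macaulay duration D = (sum_t t * PV_t) / P = 637.624144 / 82.632206 = 7.716412


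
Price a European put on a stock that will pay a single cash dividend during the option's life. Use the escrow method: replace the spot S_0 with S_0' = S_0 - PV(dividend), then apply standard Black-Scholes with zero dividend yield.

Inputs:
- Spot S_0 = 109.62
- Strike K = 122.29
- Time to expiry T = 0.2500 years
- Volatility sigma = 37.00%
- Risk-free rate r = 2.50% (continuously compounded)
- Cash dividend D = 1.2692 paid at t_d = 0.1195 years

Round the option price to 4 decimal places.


PV(D) = D * exp(-r * t_d) = 1.2692 * 0.99701696 = 1.26541392
S_0' = S_0 - PV(D) = 109.6200 - 1.26541392 = 108.35458608
d1 = (ln(S_0'/K) + (r + sigma^2/2)*T) / (sigma*sqrt(T)) = -0.52769578
d2 = d1 - sigma*sqrt(T) = -0.71269578
exp(-rT) = 0.99376949
N(-d1) = 0.70114475; N(-d2) = 0.76198299
P = K * exp(-rT) * N(-d2) - S_0' * N(-d1) = 122.2900 * 0.99376949 * 0.76198299 - 108.35458608 * 0.70114475 = 16.6301

Answer: Price = 16.6301


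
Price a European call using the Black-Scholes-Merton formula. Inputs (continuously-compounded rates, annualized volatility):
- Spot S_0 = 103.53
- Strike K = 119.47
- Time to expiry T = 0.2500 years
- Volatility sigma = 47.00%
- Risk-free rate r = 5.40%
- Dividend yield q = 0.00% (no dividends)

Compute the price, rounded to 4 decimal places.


d1 = (ln(S/K) + (r - q + 0.5*sigma^2) * T) / (sigma * sqrt(T)) = -0.43443135
d2 = d1 - sigma * sqrt(T) = -0.66943135
exp(-rT) = 0.98659072; exp(-qT) = 1.00000000
C = S_0 * exp(-qT) * N(d1) - K * exp(-rT) * N(d2)
N(d1) = 0.33198762; N(d2) = 0.25161018
C = 103.5300 * 1.00000000 * 0.33198762 - 119.4700 * 0.98659072 * 0.25161018 = 4.7139

Answer: Price = 4.7139


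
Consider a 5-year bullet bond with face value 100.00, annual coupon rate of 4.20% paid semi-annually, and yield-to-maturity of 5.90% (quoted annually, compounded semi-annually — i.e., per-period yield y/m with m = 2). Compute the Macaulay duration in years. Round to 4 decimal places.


Answer: Macaulay duration = 4.5410 years

Derivation:
Coupon per period c = face * coupon_rate / m = 2.100000
Periods per year m = 2; per-period yield y/m = 0.029500
Number of cashflows N = 10
Cashflows (t years, CF_t, discount factor 1/(1+y/m)^(m*t), PV):
  t = 0.5000: CF_t = 2.100000, DF = 0.971345, PV = 2.039825
  t = 1.0000: CF_t = 2.100000, DF = 0.943512, PV = 1.981375
  t = 1.5000: CF_t = 2.100000, DF = 0.916476, PV = 1.924599
  t = 2.0000: CF_t = 2.100000, DF = 0.890214, PV = 1.869450
  t = 2.5000: CF_t = 2.100000, DF = 0.864706, PV = 1.815882
  t = 3.0000: CF_t = 2.100000, DF = 0.839928, PV = 1.763848
  t = 3.5000: CF_t = 2.100000, DF = 0.815860, PV = 1.713306
  t = 4.0000: CF_t = 2.100000, DF = 0.792482, PV = 1.664211
  t = 4.5000: CF_t = 2.100000, DF = 0.769773, PV = 1.616524
  t = 5.0000: CF_t = 102.100000, DF = 0.747716, PV = 76.341771
Price P = sum_t PV_t = 92.730791
Macaulay numerator sum_t t * PV_t:
  t * PV_t at t = 0.5000: 1.019913
  t * PV_t at t = 1.0000: 1.981375
  t * PV_t at t = 1.5000: 2.886898
  t * PV_t at t = 2.0000: 3.738900
  t * PV_t at t = 2.5000: 4.539704
  t * PV_t at t = 3.0000: 5.291544
  t * PV_t at t = 3.5000: 5.996570
  t * PV_t at t = 4.0000: 6.656846
  t * PV_t at t = 4.5000: 7.274358
  t * PV_t at t = 5.0000: 381.708857
Macaulay duration D = (sum_t t * PV_t) / P = 421.094964 / 92.730791 = 4.541048


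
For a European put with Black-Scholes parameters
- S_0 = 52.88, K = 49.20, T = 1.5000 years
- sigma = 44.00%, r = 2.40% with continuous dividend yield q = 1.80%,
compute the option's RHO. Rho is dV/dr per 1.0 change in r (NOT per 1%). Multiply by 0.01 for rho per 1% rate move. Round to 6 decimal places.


d1 = 0.4199976244; d2 = -0.1188901190
phi(d1) = 0.3652630371; exp(-qT) = 0.9733612415; exp(-rT) = 0.9646402935
N(-d2) = 0.5473187949
Rho = -K*T*exp(-rT)*N(-d2) = -49.2000 * 1.5000 * 0.9646402935 * 0.5473187949 = -38.963873

Answer: Rho = -38.963873


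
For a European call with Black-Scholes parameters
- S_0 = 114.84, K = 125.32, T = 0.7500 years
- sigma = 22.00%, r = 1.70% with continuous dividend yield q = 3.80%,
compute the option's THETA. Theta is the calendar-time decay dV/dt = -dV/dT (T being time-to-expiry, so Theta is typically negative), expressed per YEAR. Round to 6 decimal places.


d1 = -0.4457701002; d2 = -0.6362956891
phi(d1) = 0.3612106314; exp(-qT) = 0.9719022941; exp(-rT) = 0.9873309369
Theta = -S*exp(-qT)*phi(d1)*sigma/(2*sqrt(T)) - r*K*exp(-rT)*N(d2) + q*S*exp(-qT)*N(d1)
N(d1) = 0.3278816609; N(d2) = 0.2622918571; sqrt(T) = 0.8660254038
Term 1 = -114.8400 * 0.9719022941 * 0.3612106314 * 0.2200 / (2 * 0.8660254038) = -5.1208065396
Term 2 = -0.0170 * 125.3200 * 0.9873309369 * 0.2622918571 = -0.5517176288
Term 3 = 0.0380 * 114.8400 * 0.9719022941 * 0.3278816609 = 1.3906457538
Theta = -5.1208065396 + (-0.5517176288) + (1.3906457538) = -4.281878

Answer: Theta = -4.281878


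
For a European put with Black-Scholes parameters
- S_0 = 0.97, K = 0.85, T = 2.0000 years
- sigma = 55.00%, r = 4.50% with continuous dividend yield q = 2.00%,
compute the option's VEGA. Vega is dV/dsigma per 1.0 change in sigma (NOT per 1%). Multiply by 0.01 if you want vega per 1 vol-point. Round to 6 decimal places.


Answer: Vega = 0.433063

Derivation:
d1 = 0.6229735733; d2 = -0.1548438860
phi(d1) = 0.3285761786; exp(-qT) = 0.9607894392; exp(-rT) = 0.9139311853
Vega = S * exp(-qT) * phi(d1) * sqrt(T) = 0.9700 * 0.9607894392 * 0.3285761786 * 1.4142135624 = 0.433063


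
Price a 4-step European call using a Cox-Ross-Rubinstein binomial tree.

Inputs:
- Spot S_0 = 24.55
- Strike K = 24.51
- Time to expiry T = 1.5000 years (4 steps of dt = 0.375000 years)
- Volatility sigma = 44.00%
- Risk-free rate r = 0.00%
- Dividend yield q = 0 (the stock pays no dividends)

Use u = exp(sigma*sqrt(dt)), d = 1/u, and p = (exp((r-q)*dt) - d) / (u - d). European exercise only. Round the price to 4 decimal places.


dt = T/N = 0.375000
u = exp(sigma*sqrt(dt)) = 1.309236; d = 1/u = 0.763804
p = (exp((r-q)*dt) - d) / (u - d) = 0.433044
Discount per step: exp(-r*dt) = 1.000000
Stock lattice S(k, i) with i counting down-moves:
  k=0: S(0,0) = 24.5500
  k=1: S(1,0) = 32.1417; S(1,1) = 18.7514
  k=2: S(2,0) = 42.0811; S(2,1) = 24.5500; S(2,2) = 14.3224
  k=3: S(3,0) = 55.0941; S(3,1) = 32.1417; S(3,2) = 18.7514; S(3,3) = 10.9395
  k=4: S(4,0) = 72.1312; S(4,1) = 42.0811; S(4,2) = 24.5500; S(4,3) = 14.3224; S(4,4) = 8.3556
Terminal payoffs V(N, i) = max(S_T - K, 0):
  V(4,0) = 47.621247; V(4,1) = 17.571137; V(4,2) = 0.040000; V(4,3) = 0.000000; V(4,4) = 0.000000
Backward induction: V(k, i) = exp(-r*dt) * [p * V(k+1, i) + (1-p) * V(k+1, i+1)].
  V(3,0) = exp(-r*dt) * [p*47.621247 + (1-p)*17.571137] = 30.584146
  V(3,1) = exp(-r*dt) * [p*17.571137 + (1-p)*0.040000] = 7.631747
  V(3,2) = exp(-r*dt) * [p*0.040000 + (1-p)*0.000000] = 0.017322
  V(3,3) = exp(-r*dt) * [p*0.000000 + (1-p)*0.000000] = 0.000000
  V(2,0) = exp(-r*dt) * [p*30.584146 + (1-p)*7.631747] = 17.571137
  V(2,1) = exp(-r*dt) * [p*7.631747 + (1-p)*0.017322] = 3.314700
  V(2,2) = exp(-r*dt) * [p*0.017322 + (1-p)*0.000000] = 0.007501
  V(1,0) = exp(-r*dt) * [p*17.571137 + (1-p)*3.314700] = 9.488360
  V(1,1) = exp(-r*dt) * [p*3.314700 + (1-p)*0.007501] = 1.439663
  V(0,0) = exp(-r*dt) * [p*9.488360 + (1-p)*1.439663] = 4.925100

Answer: Price = V(0,0) = 4.9251


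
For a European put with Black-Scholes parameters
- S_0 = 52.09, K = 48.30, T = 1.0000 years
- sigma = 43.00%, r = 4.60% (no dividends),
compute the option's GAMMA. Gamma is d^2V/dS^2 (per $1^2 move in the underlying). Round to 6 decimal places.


d1 = 0.4976544909; d2 = 0.0676544909
phi(d1) = 0.3524774856; exp(-qT) = 1.0000000000; exp(-rT) = 0.9550419622
Gamma = exp(-qT) * phi(d1) / (S * sigma * sqrt(T)) = 1.0000000000 * 0.3524774856 / (52.0900 * 0.4300 * 1.0000000000) = 0.015737

Answer: Gamma = 0.015737


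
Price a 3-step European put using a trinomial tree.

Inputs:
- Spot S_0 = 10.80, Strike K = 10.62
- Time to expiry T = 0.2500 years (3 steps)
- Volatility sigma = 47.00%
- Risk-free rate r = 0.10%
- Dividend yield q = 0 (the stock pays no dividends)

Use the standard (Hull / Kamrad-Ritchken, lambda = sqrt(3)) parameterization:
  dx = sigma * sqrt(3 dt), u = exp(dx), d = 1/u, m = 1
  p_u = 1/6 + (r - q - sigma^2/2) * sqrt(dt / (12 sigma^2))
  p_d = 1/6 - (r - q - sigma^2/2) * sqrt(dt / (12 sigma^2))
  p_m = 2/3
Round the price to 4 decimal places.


dt = T/N = 0.083333; dx = sigma*sqrt(3*dt) = 0.235000
u = exp(dx) = 1.264909; d = 1/u = 0.790571
p_u = 0.147261, p_m = 0.666667, p_d = 0.186073
Discount per step: exp(-r*dt) = 0.999917
Stock lattice S(k, j) with j the centered position index:
  k=0: S(0,+0) = 10.8000
  k=1: S(1,-1) = 8.5382; S(1,+0) = 10.8000; S(1,+1) = 13.6610
  k=2: S(2,-2) = 6.7500; S(2,-1) = 8.5382; S(2,+0) = 10.8000; S(2,+1) = 13.6610; S(2,+2) = 17.2799
  k=3: S(3,-3) = 5.3364; S(3,-2) = 6.7500; S(3,-1) = 8.5382; S(3,+0) = 10.8000; S(3,+1) = 13.6610; S(3,+2) = 17.2799; S(3,+3) = 21.8575
Terminal payoffs V(N, j) = max(K - S_T, 0):
  V(3,-3) = 5.283627; V(3,-2) = 3.869976; V(3,-1) = 2.081835; V(3,+0) = 0.000000; V(3,+1) = 0.000000; V(3,+2) = 0.000000; V(3,+3) = 0.000000
Backward induction: V(k, j) = exp(-r*dt) * [p_u * V(k+1, j+1) + p_m * V(k+1, j) + p_d * V(k+1, j-1)]
  V(2,-2) = exp(-r*dt) * [p_u*2.081835 + p_m*3.869976 + p_d*5.283627] = 3.869372
  V(2,-1) = exp(-r*dt) * [p_u*0.000000 + p_m*2.081835 + p_d*3.869976] = 2.107811
  V(2,+0) = exp(-r*dt) * [p_u*0.000000 + p_m*0.000000 + p_d*2.081835] = 0.387340
  V(2,+1) = exp(-r*dt) * [p_u*0.000000 + p_m*0.000000 + p_d*0.000000] = 0.000000
  V(2,+2) = exp(-r*dt) * [p_u*0.000000 + p_m*0.000000 + p_d*0.000000] = 0.000000
  V(1,-1) = exp(-r*dt) * [p_u*0.387340 + p_m*2.107811 + p_d*3.869372] = 2.182050
  V(1,+0) = exp(-r*dt) * [p_u*0.000000 + p_m*0.387340 + p_d*2.107811] = 0.650379
  V(1,+1) = exp(-r*dt) * [p_u*0.000000 + p_m*0.000000 + p_d*0.387340] = 0.072067
  V(0,+0) = exp(-r*dt) * [p_u*0.072067 + p_m*0.650379 + p_d*2.182050] = 0.850148

Answer: Price = V(0,0) = 0.8501


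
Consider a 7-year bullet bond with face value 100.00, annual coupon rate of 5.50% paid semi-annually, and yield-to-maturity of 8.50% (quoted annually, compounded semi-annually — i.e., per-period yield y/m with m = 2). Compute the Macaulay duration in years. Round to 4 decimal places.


Coupon per period c = face * coupon_rate / m = 2.750000
Periods per year m = 2; per-period yield y/m = 0.042500
Number of cashflows N = 14
Cashflows (t years, CF_t, discount factor 1/(1+y/m)^(m*t), PV):
  t = 0.5000: CF_t = 2.750000, DF = 0.959233, PV = 2.637890
  t = 1.0000: CF_t = 2.750000, DF = 0.920127, PV = 2.530350
  t = 1.5000: CF_t = 2.750000, DF = 0.882616, PV = 2.427194
  t = 2.0000: CF_t = 2.750000, DF = 0.846634, PV = 2.328244
  t = 2.5000: CF_t = 2.750000, DF = 0.812119, PV = 2.233327
  t = 3.0000: CF_t = 2.750000, DF = 0.779011, PV = 2.142280
  t = 3.5000: CF_t = 2.750000, DF = 0.747253, PV = 2.054945
  t = 4.0000: CF_t = 2.750000, DF = 0.716789, PV = 1.971170
  t = 4.5000: CF_t = 2.750000, DF = 0.687568, PV = 1.890811
  t = 5.0000: CF_t = 2.750000, DF = 0.659537, PV = 1.813728
  t = 5.5000: CF_t = 2.750000, DF = 0.632650, PV = 1.739787
  t = 6.0000: CF_t = 2.750000, DF = 0.606858, PV = 1.668860
  t = 6.5000: CF_t = 2.750000, DF = 0.582118, PV = 1.600825
  t = 7.0000: CF_t = 102.750000, DF = 0.558387, PV = 57.374239
Price P = sum_t PV_t = 84.413650
Macaulay numerator sum_t t * PV_t:
  t * PV_t at t = 0.5000: 1.318945
  t * PV_t at t = 1.0000: 2.530350
  t * PV_t at t = 1.5000: 3.640791
  t * PV_t at t = 2.0000: 4.656487
  t * PV_t at t = 2.5000: 5.583318
  t * PV_t at t = 3.0000: 6.426841
  t * PV_t at t = 3.5000: 7.192308
  t * PV_t at t = 4.0000: 7.884682
  t * PV_t at t = 4.5000: 8.508650
  t * PV_t at t = 5.0000: 9.068638
  t * PV_t at t = 5.5000: 9.568827
  t * PV_t at t = 6.0000: 10.013161
  t * PV_t at t = 6.5000: 10.405363
  t * PV_t at t = 7.0000: 401.619674
Macaulay duration D = (sum_t t * PV_t) / P = 488.418034 / 84.413650 = 5.786008

Answer: Macaulay duration = 5.7860 years


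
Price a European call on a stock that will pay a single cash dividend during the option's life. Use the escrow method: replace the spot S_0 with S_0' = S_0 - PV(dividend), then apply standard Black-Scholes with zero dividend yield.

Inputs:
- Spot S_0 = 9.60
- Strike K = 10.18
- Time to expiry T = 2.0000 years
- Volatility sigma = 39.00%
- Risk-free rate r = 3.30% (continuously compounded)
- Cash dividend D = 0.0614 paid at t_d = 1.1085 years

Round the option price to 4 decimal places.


PV(D) = D * exp(-r * t_d) = 0.0614 * 0.96408048 = 0.05919454
S_0' = S_0 - PV(D) = 9.6000 - 0.05919454 = 9.54080546
d1 = (ln(S_0'/K) + (r + sigma^2/2)*T) / (sigma*sqrt(T)) = 0.27786196
d2 = d1 - sigma*sqrt(T) = -0.27368133
exp(-rT) = 0.93613086
N(d1) = 0.60944084; N(d2) = 0.39216476
C = S_0' * N(d1) - K * exp(-rT) * N(d2) = 9.54080546 * 0.60944084 - 10.1800 * 0.93613086 * 0.39216476 = 2.0773

Answer: Price = 2.0773


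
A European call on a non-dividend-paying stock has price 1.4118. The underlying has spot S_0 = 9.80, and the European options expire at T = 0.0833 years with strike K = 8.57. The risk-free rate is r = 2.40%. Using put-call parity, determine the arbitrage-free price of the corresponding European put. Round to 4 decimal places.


Put-call parity: C - P = S_0 * exp(-qT) - K * exp(-rT).
S_0 * exp(-qT) = 9.8000 * 1.00000000 = 9.80000000
K * exp(-rT) = 8.5700 * 0.99800280 = 8.55288397
P = C - S*exp(-qT) + K*exp(-rT)
P = 1.4118 - 9.80000000 + 8.55288397 = 0.1647

Answer: Put price = 0.1647


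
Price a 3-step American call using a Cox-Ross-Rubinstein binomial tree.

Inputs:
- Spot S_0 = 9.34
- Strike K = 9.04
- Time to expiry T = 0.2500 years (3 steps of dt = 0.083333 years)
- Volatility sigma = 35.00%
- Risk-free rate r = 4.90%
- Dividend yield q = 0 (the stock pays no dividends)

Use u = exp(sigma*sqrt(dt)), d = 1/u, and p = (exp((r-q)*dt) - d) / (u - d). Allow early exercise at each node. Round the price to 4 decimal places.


dt = T/N = 0.083333
u = exp(sigma*sqrt(dt)) = 1.106317; d = 1/u = 0.903900
p = (exp((r-q)*dt) - d) / (u - d) = 0.494977
Discount per step: exp(-r*dt) = 0.995925
Stock lattice S(k, i) with i counting down-moves:
  k=0: S(0,0) = 9.3400
  k=1: S(1,0) = 10.3330; S(1,1) = 8.4424
  k=2: S(2,0) = 11.4316; S(2,1) = 9.3400; S(2,2) = 7.6311
  k=3: S(3,0) = 12.6469; S(3,1) = 10.3330; S(3,2) = 8.4424; S(3,3) = 6.8978
Terminal payoffs V(N, i) = max(S_T - K, 0):
  V(3,0) = 3.606938; V(3,1) = 1.292999; V(3,2) = 0.000000; V(3,3) = 0.000000
Backward induction: V(k, i) = exp(-r*dt) * [p * V(k+1, i) + (1-p) * V(k+1, i+1)]; then take max(V_cont, immediate exercise) for American.
  V(2,0) = exp(-r*dt) * [p*3.606938 + (1-p)*1.292999] = 2.428408; exercise = 2.391570; V(2,0) = max -> 2.428408
  V(2,1) = exp(-r*dt) * [p*1.292999 + (1-p)*0.000000] = 0.637396; exercise = 0.300000; V(2,1) = max -> 0.637396
  V(2,2) = exp(-r*dt) * [p*0.000000 + (1-p)*0.000000] = 0.000000; exercise = 0.000000; V(2,2) = max -> 0.000000
  V(1,0) = exp(-r*dt) * [p*2.428408 + (1-p)*0.637396] = 1.517695; exercise = 1.292999; V(1,0) = max -> 1.517695
  V(1,1) = exp(-r*dt) * [p*0.637396 + (1-p)*0.000000] = 0.314210; exercise = 0.000000; V(1,1) = max -> 0.314210
  V(0,0) = exp(-r*dt) * [p*1.517695 + (1-p)*0.314210] = 0.906199; exercise = 0.300000; V(0,0) = max -> 0.906199

Answer: Price = V(0,0) = 0.9062


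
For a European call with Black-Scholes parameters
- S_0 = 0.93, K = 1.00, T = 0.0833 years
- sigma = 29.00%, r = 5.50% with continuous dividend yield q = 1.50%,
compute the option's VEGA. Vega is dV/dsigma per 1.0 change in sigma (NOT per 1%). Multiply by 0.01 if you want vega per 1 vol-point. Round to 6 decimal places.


Answer: Vega = 0.078565

Derivation:
d1 = -0.7853844505; d2 = -0.8690834947
phi(d1) = 0.2930673301; exp(-qT) = 0.9987512803; exp(-rT) = 0.9954289791
Vega = S * exp(-qT) * phi(d1) * sqrt(T) = 0.9300 * 0.9987512803 * 0.2930673301 * 0.2886173938 = 0.078565


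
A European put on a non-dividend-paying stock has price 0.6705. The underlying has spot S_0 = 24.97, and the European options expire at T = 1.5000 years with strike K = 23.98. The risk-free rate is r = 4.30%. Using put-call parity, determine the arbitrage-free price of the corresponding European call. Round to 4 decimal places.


Put-call parity: C - P = S_0 * exp(-qT) - K * exp(-rT).
S_0 * exp(-qT) = 24.9700 * 1.00000000 = 24.97000000
K * exp(-rT) = 23.9800 * 0.93753611 = 22.48211602
C = P + S*exp(-qT) - K*exp(-rT)
C = 0.6705 + 24.97000000 - 22.48211602 = 3.1584

Answer: Call price = 3.1584


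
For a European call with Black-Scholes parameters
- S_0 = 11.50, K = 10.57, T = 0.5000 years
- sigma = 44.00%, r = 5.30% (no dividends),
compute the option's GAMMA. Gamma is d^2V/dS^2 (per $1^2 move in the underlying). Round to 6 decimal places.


d1 = 0.5117757180; d2 = 0.2006487343
phi(d1) = 0.3499742404; exp(-qT) = 1.0000000000; exp(-rT) = 0.9738480438
Gamma = exp(-qT) * phi(d1) / (S * sigma * sqrt(T)) = 1.0000000000 * 0.3499742404 / (11.5000 * 0.4400 * 0.7071067812) = 0.097814

Answer: Gamma = 0.097814


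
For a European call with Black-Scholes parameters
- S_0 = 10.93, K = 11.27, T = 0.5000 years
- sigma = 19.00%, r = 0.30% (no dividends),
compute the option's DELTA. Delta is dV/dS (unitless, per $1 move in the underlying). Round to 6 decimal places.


Answer: Delta = 0.440513

Derivation:
d1 = -0.1496686468; d2 = -0.2840189352
phi(d1) = 0.3944989165; exp(-qT) = 1.0000000000; exp(-rT) = 0.9985011244
N(d1) = 0.4405130229
Delta = exp(-qT) * N(d1) = 1.0000000000 * 0.4405130229 = 0.440513


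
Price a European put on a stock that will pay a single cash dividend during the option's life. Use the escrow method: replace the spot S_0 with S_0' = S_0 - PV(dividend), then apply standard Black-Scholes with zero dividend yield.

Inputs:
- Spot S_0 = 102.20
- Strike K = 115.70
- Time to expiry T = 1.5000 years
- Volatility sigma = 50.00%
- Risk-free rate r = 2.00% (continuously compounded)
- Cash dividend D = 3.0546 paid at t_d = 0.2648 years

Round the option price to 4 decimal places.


Answer: Price = 32.4941

Derivation:
PV(D) = D * exp(-r * t_d) = 3.0546 * 0.99471800 = 3.03846560
S_0' = S_0 - PV(D) = 102.2000 - 3.03846560 = 99.16153440
d1 = (ln(S_0'/K) + (r + sigma^2/2)*T) / (sigma*sqrt(T)) = 0.10328608
d2 = d1 - sigma*sqrt(T) = -0.50908636
exp(-rT) = 0.97044553
N(-d1) = 0.45886796; N(-d2) = 0.69465415
P = K * exp(-rT) * N(-d2) - S_0' * N(-d1) = 115.7000 * 0.97044553 * 0.69465415 - 99.16153440 * 0.45886796 = 32.4941


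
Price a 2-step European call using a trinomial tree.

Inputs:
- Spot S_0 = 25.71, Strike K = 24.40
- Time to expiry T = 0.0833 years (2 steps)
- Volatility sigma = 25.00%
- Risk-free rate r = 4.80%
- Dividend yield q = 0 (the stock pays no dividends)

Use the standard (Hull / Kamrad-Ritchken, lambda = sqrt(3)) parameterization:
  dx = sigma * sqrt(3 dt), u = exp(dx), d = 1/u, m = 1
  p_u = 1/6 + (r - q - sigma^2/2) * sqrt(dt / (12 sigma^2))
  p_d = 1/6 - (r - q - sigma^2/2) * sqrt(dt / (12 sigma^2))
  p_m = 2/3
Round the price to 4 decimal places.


dt = T/N = 0.041650; dx = sigma*sqrt(3*dt) = 0.088371
u = exp(dx) = 1.092393; d = 1/u = 0.915421
p_u = 0.170614, p_m = 0.666667, p_d = 0.162719
Discount per step: exp(-r*dt) = 0.998003
Stock lattice S(k, j) with j the centered position index:
  k=0: S(0,+0) = 25.7100
  k=1: S(1,-1) = 23.5355; S(1,+0) = 25.7100; S(1,+1) = 28.0854
  k=2: S(2,-2) = 21.5449; S(2,-1) = 23.5355; S(2,+0) = 25.7100; S(2,+1) = 28.0854; S(2,+2) = 30.6803
Terminal payoffs V(N, j) = max(S_T - K, 0):
  V(2,-2) = 0.000000; V(2,-1) = 0.000000; V(2,+0) = 1.310000; V(2,+1) = 3.685423; V(2,+2) = 6.280318
Backward induction: V(k, j) = exp(-r*dt) * [p_u * V(k+1, j+1) + p_m * V(k+1, j) + p_d * V(k+1, j-1)]
  V(1,-1) = exp(-r*dt) * [p_u*1.310000 + p_m*0.000000 + p_d*0.000000] = 0.223058
  V(1,+0) = exp(-r*dt) * [p_u*3.685423 + p_m*1.310000 + p_d*0.000000] = 1.499118
  V(1,+1) = exp(-r*dt) * [p_u*6.280318 + p_m*3.685423 + p_d*1.310000] = 3.734148
  V(0,+0) = exp(-r*dt) * [p_u*3.734148 + p_m*1.499118 + p_d*0.223058] = 1.669464

Answer: Price = V(0,0) = 1.6695
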